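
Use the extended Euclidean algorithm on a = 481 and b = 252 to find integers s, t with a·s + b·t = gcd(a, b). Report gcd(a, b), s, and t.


Euclidean algorithm on (481, 252) — divide until remainder is 0:
  481 = 1 · 252 + 229
  252 = 1 · 229 + 23
  229 = 9 · 23 + 22
  23 = 1 · 22 + 1
  22 = 22 · 1 + 0
gcd(481, 252) = 1.
Track Bezout coefficients alongside the remainders: start with r₀ = 481 = a·1 + b·0 (s = 1, t = 0) and r₁ = 252 = a·0 + b·1 (s = 0, t = 1); each new remainder r_{k+1} = r_{k-1} − q_k·r_k inherits s_{k+1} = s_{k-1} − q_k·s_k, t_{k+1} = t_{k-1} − q_k·t_k, so r_k = a·s_k + b·t_k at every step:
  q = 1: r = 229, s = 1 − 1·0 = 1, t = 0 − 1·1 = -1  (check: 481·1 + 252·(-1) = 229)
  q = 1: r = 23, s = 0 − 1·1 = -1, t = 1 − 1·(-1) = 2  (check: 481·(-1) + 252·2 = 23)
  q = 9: r = 22, s = 1 − 9·(-1) = 10, t = -1 − 9·2 = -19  (check: 481·10 + 252·(-19) = 22)
  q = 1: r = 1, s = -1 − 1·10 = -11, t = 2 − 1·(-19) = 21  (check: 481·(-11) + 252·21 = 1)
The row with r = 1 (the gcd) gives the Bezout coefficients s = -11, t = 21.
Result: 481 · (-11) + 252 · (21) = 1.

gcd(481, 252) = 1; s = -11, t = 21 (check: 481·(-11) + 252·21 = 1).


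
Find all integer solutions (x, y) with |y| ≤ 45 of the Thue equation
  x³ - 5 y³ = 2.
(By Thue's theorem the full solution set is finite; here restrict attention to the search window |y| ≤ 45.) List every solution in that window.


The equation is x³ - 5y³ = 2. For fixed y, x³ = 5·y³ + 2, so a solution requires the RHS to be a perfect cube.
Strategy: iterate y from -45 to 45, compute RHS = 5·y³ + 2, and check whether it is a (positive or negative) perfect cube.
Check small values of y:
  y = 0: RHS = 2 is not a perfect cube.
  y = 1: RHS = 7 is not a perfect cube.
  y = -1: RHS = -3 is not a perfect cube.
  y = 2: RHS = 42 is not a perfect cube.
  y = -2: RHS = -38 is not a perfect cube.
  y = 3: RHS = 137 is not a perfect cube.
  y = -3: RHS = -133 is not a perfect cube.
Continuing the search up to |y| = 45 finds no solutions either.
No (x, y) in the scanned range satisfies the equation.

No integer solutions with |y| ≤ 45.


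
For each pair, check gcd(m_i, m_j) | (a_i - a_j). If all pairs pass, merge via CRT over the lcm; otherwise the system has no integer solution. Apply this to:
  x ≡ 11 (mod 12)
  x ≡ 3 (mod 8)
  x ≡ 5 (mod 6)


Moduli 12, 8, 6 are not pairwise coprime, so CRT works modulo lcm(m_i) when all pairwise compatibility conditions hold.
Pairwise compatibility: gcd(m_i, m_j) must divide a_i - a_j for every pair.
Merge one congruence at a time:
  Start: x ≡ 11 (mod 12).
  Combine with x ≡ 3 (mod 8): gcd(12, 8) = 4; 3 - 11 = -8, which IS divisible by 4, so compatible.
    Write x = 11 + 12·t and substitute into x ≡ 3 (mod 8): 12·t ≡ 3 − 11 = -8 (mod 8).
    Divide the congruence (and modulus) by g = 4: 3·t ≡ -2 (mod 2).
    Reduce coefficients mod 2: 1·t ≡ 0 (mod 2).
    So t ≡ 0 (mod 2).
    Then x = 11 + 12·0 = 11, valid modulo lcm(12, 8) = 24: x ≡ 11 (mod 24).
  Combine with x ≡ 5 (mod 6): gcd(24, 6) = 6; 5 - 11 = -6, which IS divisible by 6, so compatible.
    Write x = 11 + 24·t and substitute into x ≡ 5 (mod 6): 24·t ≡ 5 − 11 = -6 (mod 6).
    Divide the congruence (and modulus) by g = 6: 4·t ≡ -1 (mod 1).
    Modulo 1 every t works; take t = 0.
    Then x = 11 + 24·0 = 11, valid modulo lcm(24, 6) = 24: x ≡ 11 (mod 24).
Verify: 11 mod 12 = 11, 11 mod 8 = 3, 11 mod 6 = 5.

x ≡ 11 (mod 24).


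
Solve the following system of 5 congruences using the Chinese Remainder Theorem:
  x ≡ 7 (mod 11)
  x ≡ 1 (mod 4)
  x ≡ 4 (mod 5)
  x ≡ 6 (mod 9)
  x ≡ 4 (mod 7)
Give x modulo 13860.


Product of moduli M = 11 · 4 · 5 · 9 · 7 = 13860.
Merge one congruence at a time:
  Start: x ≡ 7 (mod 11).
  Combine with x ≡ 1 (mod 4); new modulus lcm = 44.
    Write x = 7 + 11·t and substitute into x ≡ 1 (mod 4): 11·t ≡ 1 − 7 = -6 (mod 4).
    Reduce coefficients mod 4: 3·t ≡ 2 (mod 4).
    The inverse of 3 mod 4 is 3 (since 3·3 = 9 = 2·4 + 1), so t ≡ 3·2 = 6 ≡ 2 (mod 4).
    Then x = 7 + 11·2 = 29, valid modulo lcm(11, 4) = 44: x ≡ 29 (mod 44).
  Combine with x ≡ 4 (mod 5); new modulus lcm = 220.
    Write x = 29 + 44·t and substitute into x ≡ 4 (mod 5): 44·t ≡ 4 − 29 = -25 (mod 5).
    Reduce coefficients mod 5: 4·t ≡ 0 (mod 5).
    The inverse of 4 mod 5 is 4 (since 4·4 = 16 = 3·5 + 1), so t ≡ 4·0 = 0 ≡ 0 (mod 5).
    Then x = 29 + 44·0 = 29, valid modulo lcm(44, 5) = 220: x ≡ 29 (mod 220).
  Combine with x ≡ 6 (mod 9); new modulus lcm = 1980.
    Write x = 29 + 220·t and substitute into x ≡ 6 (mod 9): 220·t ≡ 6 − 29 = -23 (mod 9).
    Reduce coefficients mod 9: 4·t ≡ 4 (mod 9).
    The inverse of 4 mod 9 is 7 (since 4·7 = 28 = 3·9 + 1), so t ≡ 7·4 = 28 ≡ 1 (mod 9).
    Then x = 29 + 220·1 = 249, valid modulo lcm(220, 9) = 1980: x ≡ 249 (mod 1980).
  Combine with x ≡ 4 (mod 7); new modulus lcm = 13860.
    Write x = 249 + 1980·t and substitute into x ≡ 4 (mod 7): 1980·t ≡ 4 − 249 = -245 (mod 7).
    Reduce coefficients mod 7: 6·t ≡ 0 (mod 7).
    The inverse of 6 mod 7 is 6 (since 6·6 = 36 = 5·7 + 1), so t ≡ 6·0 = 0 ≡ 0 (mod 7).
    Then x = 249 + 1980·0 = 249, valid modulo lcm(1980, 7) = 13860: x ≡ 249 (mod 13860).
Verify against each original: 249 mod 11 = 7, 249 mod 4 = 1, 249 mod 5 = 4, 249 mod 9 = 6, 249 mod 7 = 4.

x ≡ 249 (mod 13860).


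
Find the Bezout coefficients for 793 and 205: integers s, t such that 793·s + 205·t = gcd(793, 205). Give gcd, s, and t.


Euclidean algorithm on (793, 205) — divide until remainder is 0:
  793 = 3 · 205 + 178
  205 = 1 · 178 + 27
  178 = 6 · 27 + 16
  27 = 1 · 16 + 11
  16 = 1 · 11 + 5
  11 = 2 · 5 + 1
  5 = 5 · 1 + 0
gcd(793, 205) = 1.
Track Bezout coefficients alongside the remainders: start with r₀ = 793 = a·1 + b·0 (s = 1, t = 0) and r₁ = 205 = a·0 + b·1 (s = 0, t = 1); each new remainder r_{k+1} = r_{k-1} − q_k·r_k inherits s_{k+1} = s_{k-1} − q_k·s_k, t_{k+1} = t_{k-1} − q_k·t_k, so r_k = a·s_k + b·t_k at every step:
  q = 3: r = 178, s = 1 − 3·0 = 1, t = 0 − 3·1 = -3  (check: 793·1 + 205·(-3) = 178)
  q = 1: r = 27, s = 0 − 1·1 = -1, t = 1 − 1·(-3) = 4  (check: 793·(-1) + 205·4 = 27)
  q = 6: r = 16, s = 1 − 6·(-1) = 7, t = -3 − 6·4 = -27  (check: 793·7 + 205·(-27) = 16)
  q = 1: r = 11, s = -1 − 1·7 = -8, t = 4 − 1·(-27) = 31  (check: 793·(-8) + 205·31 = 11)
  q = 1: r = 5, s = 7 − 1·(-8) = 15, t = -27 − 1·31 = -58  (check: 793·15 + 205·(-58) = 5)
  q = 2: r = 1, s = -8 − 2·15 = -38, t = 31 − 2·(-58) = 147  (check: 793·(-38) + 205·147 = 1)
The row with r = 1 (the gcd) gives the Bezout coefficients s = -38, t = 147.
Result: 793 · (-38) + 205 · (147) = 1.

gcd(793, 205) = 1; s = -38, t = 147 (check: 793·(-38) + 205·147 = 1).


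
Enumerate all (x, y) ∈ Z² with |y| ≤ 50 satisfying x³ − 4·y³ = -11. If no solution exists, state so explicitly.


The equation is x³ - 4y³ = -11. For fixed y, x³ = 4·y³ − 11, so a solution requires the RHS to be a perfect cube.
Strategy: iterate y from -50 to 50, compute RHS = 4·y³ − 11, and check whether it is a (positive or negative) perfect cube.
Check small values of y:
  y = 0: RHS = -11 is not a perfect cube.
  y = 1: RHS = -7 is not a perfect cube.
  y = -1: RHS = -15 is not a perfect cube.
  y = 2: RHS = 21 is not a perfect cube.
  y = -2: RHS = -43 is not a perfect cube.
  y = 3: RHS = 97 is not a perfect cube.
  y = -3: RHS = -119 is not a perfect cube.
Continuing the search up to |y| = 50 finds no solutions either.
No (x, y) in the scanned range satisfies the equation.

No integer solutions with |y| ≤ 50.


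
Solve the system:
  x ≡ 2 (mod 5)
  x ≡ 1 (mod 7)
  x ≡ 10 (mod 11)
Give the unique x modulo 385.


Moduli 5, 7, 11 are pairwise coprime; by CRT there is a unique solution modulo M = 5 · 7 · 11 = 385.
Solve pairwise, accumulating the modulus:
  Start with x ≡ 2 (mod 5).
  Combine with x ≡ 1 (mod 7): since gcd(5, 7) = 1, we get a unique residue mod 35.
    Write x = 2 + 5·t and substitute into x ≡ 1 (mod 7): 5·t ≡ 1 − 2 = -1 (mod 7).
    Reduce coefficients mod 7: 5·t ≡ 6 (mod 7).
    The inverse of 5 mod 7 is 3 (since 5·3 = 15 = 2·7 + 1), so t ≡ 3·6 = 18 ≡ 4 (mod 7).
    Then x = 2 + 5·4 = 22, valid modulo lcm(5, 7) = 35: x ≡ 22 (mod 35).
  Combine with x ≡ 10 (mod 11): since gcd(35, 11) = 1, we get a unique residue mod 385.
    Write x = 22 + 35·t and substitute into x ≡ 10 (mod 11): 35·t ≡ 10 − 22 = -12 (mod 11).
    Reduce coefficients mod 11: 2·t ≡ 10 (mod 11).
    The inverse of 2 mod 11 is 6 (since 2·6 = 12 = 1·11 + 1), so t ≡ 6·10 = 60 ≡ 5 (mod 11).
    Then x = 22 + 35·5 = 197, valid modulo lcm(35, 11) = 385: x ≡ 197 (mod 385).
Verify: 197 mod 5 = 2 ✓, 197 mod 7 = 1 ✓, 197 mod 11 = 10 ✓.

x ≡ 197 (mod 385).


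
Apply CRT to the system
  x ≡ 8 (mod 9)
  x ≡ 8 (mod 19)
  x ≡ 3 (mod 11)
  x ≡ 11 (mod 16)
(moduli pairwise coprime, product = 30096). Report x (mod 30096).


Product of moduli M = 9 · 19 · 11 · 16 = 30096.
Merge one congruence at a time:
  Start: x ≡ 8 (mod 9).
  Combine with x ≡ 8 (mod 19); new modulus lcm = 171.
    Write x = 8 + 9·t and substitute into x ≡ 8 (mod 19): 9·t ≡ 8 − 8 = 0 (mod 19).
    The inverse of 9 mod 19 is 17 (since 9·17 = 153 = 8·19 + 1), so t ≡ 17·0 = 0 ≡ 0 (mod 19).
    Then x = 8 + 9·0 = 8, valid modulo lcm(9, 19) = 171: x ≡ 8 (mod 171).
  Combine with x ≡ 3 (mod 11); new modulus lcm = 1881.
    Write x = 8 + 171·t and substitute into x ≡ 3 (mod 11): 171·t ≡ 3 − 8 = -5 (mod 11).
    Reduce coefficients mod 11: 6·t ≡ 6 (mod 11).
    The inverse of 6 mod 11 is 2 (since 6·2 = 12 = 1·11 + 1), so t ≡ 2·6 = 12 ≡ 1 (mod 11).
    Then x = 8 + 171·1 = 179, valid modulo lcm(171, 11) = 1881: x ≡ 179 (mod 1881).
  Combine with x ≡ 11 (mod 16); new modulus lcm = 30096.
    Write x = 179 + 1881·t and substitute into x ≡ 11 (mod 16): 1881·t ≡ 11 − 179 = -168 (mod 16).
    Reduce coefficients mod 16: 9·t ≡ 8 (mod 16).
    The inverse of 9 mod 16 is 9 (since 9·9 = 81 = 5·16 + 1), so t ≡ 9·8 = 72 ≡ 8 (mod 16).
    Then x = 179 + 1881·8 = 15227, valid modulo lcm(1881, 16) = 30096: x ≡ 15227 (mod 30096).
Verify against each original: 15227 mod 9 = 8, 15227 mod 19 = 8, 15227 mod 11 = 3, 15227 mod 16 = 11.

x ≡ 15227 (mod 30096).


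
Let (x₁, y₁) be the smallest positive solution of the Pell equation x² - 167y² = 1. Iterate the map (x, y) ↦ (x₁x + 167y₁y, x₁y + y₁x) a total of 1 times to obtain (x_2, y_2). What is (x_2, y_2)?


Step 1: Find the fundamental solution (x₁, y₁) of x² - 167y² = 1.
  Expand √167 as a continued fraction. a₀ = ⌊√167⌋ = 12; iterate m_{k+1} = d_k·a_k − m_k, d_{k+1} = (167 − m_{k+1}²)/d_k, a_{k+1} = ⌊(a₀ + m_{k+1})/d_{k+1}⌋ (starting m₀ = 0, d₀ = 1), with convergents p_k = a_k·p_{k-1} + p_{k-2}, q_k = a_k·q_{k-1} + q_{k-2} (p₋₁ = 1, q₋₁ = 0):
  k = 0: a₀ = 12; p₀/q₀ = 12/1; p₀² − 167·q₀² = 144 − 167 = -23.
  k = 1: m = 12, d = 23, a = ⌊(12 + 12)/23⌋ = 1; p/q = (1·12 + 1)/(1·1 + 0) = 13/1; p² − 167·q² = 169 − 167 = 2.
  k = 2: m = 11, d = 2, a = ⌊(12 + 11)/2⌋ = 11; p/q = (11·13 + 12)/(11·1 + 1) = 155/12; p² − 167·q² = 24025 − 24048 = -23.
  k = 3: m = 11, d = 23, a = ⌊(12 + 11)/23⌋ = 1; p/q = (1·155 + 13)/(1·12 + 1) = 168/13; p² − 167·q² = 28224 − 28223 = 1.
  The first convergent with p² − 167·q² = 1 gives the fundamental solution (x₁, y₁) = (168, 13).
Step 2: Apply the recurrence (x_{n+1}, y_{n+1}) = (x₁x_n + 167y₁y_n, x₁y_n + y₁x_n) repeatedly.
  From (x_1, y_1) = (168, 13): x_2 = 168·168 + 167·13·13 = 56447; y_2 = 168·13 + 13·168 = 4368.
Step 3: Verify x_2² - 167·y_2² = 3186263809 - 3186263808 = 1 (should be 1). ✓

(x_1, y_1) = (168, 13); (x_2, y_2) = (56447, 4368).


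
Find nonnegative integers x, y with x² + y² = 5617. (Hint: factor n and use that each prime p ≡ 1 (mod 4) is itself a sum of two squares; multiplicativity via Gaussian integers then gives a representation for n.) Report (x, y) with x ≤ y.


Step 1: Factor n = 5617 = 41 · 137.
Step 2: Check the mod-4 condition on each prime factor: 41 ≡ 1 (mod 4), exponent 1; 137 ≡ 1 (mod 4), exponent 1.
All primes ≡ 3 (mod 4) appear to even exponent (or don't appear), so by the two-squares theorem n IS expressible as a sum of two squares.
Step 3: Build a representation. Here n = 41 · 137 is a product of primes ≡ 1 (mod 4). Each prime p ≡ 1 (mod 4) is itself a sum of two squares; find a² by testing p − a² for a perfect square:
  41: 41 − 1² = 40, 41 − 2² = 37, 41 − 3² = 32, 41 − 4² = 25 = 5² ⇒ 41 = 4² + 5².
  137: 137 − 1² = 136, 137 − 2² = 133, 137 − 3² = 128, 137 − 4² = 121 = 11² ⇒ 137 = 4² + 11².
  Combine using the Brahmagupta–Fibonacci identity (a² + b²)(c² + d²) = (ac − bd)² + (ad + bc)² = (ac + bd)² + (ad − bc)²:
  41 · 137 = 5617: from (4² + 5²)(4² + 11²), take (4·4 − 5·11, 4·11 + 5·4) = (16 − 55, 44 + 20) = (-39, 64); dropping signs (only squares matter) gives (39, 64); check 39² + 64² = 1521 + 4096 = 5617 ✓.
Step 4: Order so x ≤ y and verify: 39² + 64² = 1521 + 4096 = 5617 = n. ✓

n = 5617 = 39² + 64² (one valid representation with x ≤ y).


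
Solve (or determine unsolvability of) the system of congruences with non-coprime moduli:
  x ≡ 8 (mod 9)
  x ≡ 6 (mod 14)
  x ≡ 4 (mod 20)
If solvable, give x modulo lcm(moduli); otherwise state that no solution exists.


Moduli 9, 14, 20 are not pairwise coprime, so CRT works modulo lcm(m_i) when all pairwise compatibility conditions hold.
Pairwise compatibility: gcd(m_i, m_j) must divide a_i - a_j for every pair.
Merge one congruence at a time:
  Start: x ≡ 8 (mod 9).
  Combine with x ≡ 6 (mod 14): gcd(9, 14) = 1; 6 - 8 = -2, which IS divisible by 1, so compatible.
    Write x = 8 + 9·t and substitute into x ≡ 6 (mod 14): 9·t ≡ 6 − 8 = -2 (mod 14).
    Reduce coefficients mod 14: 9·t ≡ 12 (mod 14).
    The inverse of 9 mod 14 is 11 (since 9·11 = 99 = 7·14 + 1), so t ≡ 11·12 = 132 ≡ 6 (mod 14).
    Then x = 8 + 9·6 = 62, valid modulo lcm(9, 14) = 126: x ≡ 62 (mod 126).
  Combine with x ≡ 4 (mod 20): gcd(126, 20) = 2; 4 - 62 = -58, which IS divisible by 2, so compatible.
    Write x = 62 + 126·t and substitute into x ≡ 4 (mod 20): 126·t ≡ 4 − 62 = -58 (mod 20).
    Divide the congruence (and modulus) by g = 2: 63·t ≡ -29 (mod 10).
    Reduce coefficients mod 10: 3·t ≡ 1 (mod 10).
    The inverse of 3 mod 10 is 7 (since 3·7 = 21 = 2·10 + 1), so t ≡ 7·1 = 7 ≡ 7 (mod 10).
    Then x = 62 + 126·7 = 944, valid modulo lcm(126, 20) = 1260: x ≡ 944 (mod 1260).
Verify: 944 mod 9 = 8, 944 mod 14 = 6, 944 mod 20 = 4.

x ≡ 944 (mod 1260).


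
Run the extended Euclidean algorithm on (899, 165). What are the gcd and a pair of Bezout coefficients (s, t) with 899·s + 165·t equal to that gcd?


Euclidean algorithm on (899, 165) — divide until remainder is 0:
  899 = 5 · 165 + 74
  165 = 2 · 74 + 17
  74 = 4 · 17 + 6
  17 = 2 · 6 + 5
  6 = 1 · 5 + 1
  5 = 5 · 1 + 0
gcd(899, 165) = 1.
Track Bezout coefficients alongside the remainders: start with r₀ = 899 = a·1 + b·0 (s = 1, t = 0) and r₁ = 165 = a·0 + b·1 (s = 0, t = 1); each new remainder r_{k+1} = r_{k-1} − q_k·r_k inherits s_{k+1} = s_{k-1} − q_k·s_k, t_{k+1} = t_{k-1} − q_k·t_k, so r_k = a·s_k + b·t_k at every step:
  q = 5: r = 74, s = 1 − 5·0 = 1, t = 0 − 5·1 = -5  (check: 899·1 + 165·(-5) = 74)
  q = 2: r = 17, s = 0 − 2·1 = -2, t = 1 − 2·(-5) = 11  (check: 899·(-2) + 165·11 = 17)
  q = 4: r = 6, s = 1 − 4·(-2) = 9, t = -5 − 4·11 = -49  (check: 899·9 + 165·(-49) = 6)
  q = 2: r = 5, s = -2 − 2·9 = -20, t = 11 − 2·(-49) = 109  (check: 899·(-20) + 165·109 = 5)
  q = 1: r = 1, s = 9 − 1·(-20) = 29, t = -49 − 1·109 = -158  (check: 899·29 + 165·(-158) = 1)
The row with r = 1 (the gcd) gives the Bezout coefficients s = 29, t = -158.
Result: 899 · (29) + 165 · (-158) = 1.

gcd(899, 165) = 1; s = 29, t = -158 (check: 899·29 + 165·(-158) = 1).


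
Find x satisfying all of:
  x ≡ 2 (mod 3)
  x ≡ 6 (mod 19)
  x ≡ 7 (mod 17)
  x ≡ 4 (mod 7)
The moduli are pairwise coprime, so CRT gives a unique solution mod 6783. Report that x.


Product of moduli M = 3 · 19 · 17 · 7 = 6783.
Merge one congruence at a time:
  Start: x ≡ 2 (mod 3).
  Combine with x ≡ 6 (mod 19); new modulus lcm = 57.
    Write x = 2 + 3·t and substitute into x ≡ 6 (mod 19): 3·t ≡ 6 − 2 = 4 (mod 19).
    The inverse of 3 mod 19 is 13 (since 3·13 = 39 = 2·19 + 1), so t ≡ 13·4 = 52 ≡ 14 (mod 19).
    Then x = 2 + 3·14 = 44, valid modulo lcm(3, 19) = 57: x ≡ 44 (mod 57).
  Combine with x ≡ 7 (mod 17); new modulus lcm = 969.
    Write x = 44 + 57·t and substitute into x ≡ 7 (mod 17): 57·t ≡ 7 − 44 = -37 (mod 17).
    Reduce coefficients mod 17: 6·t ≡ 14 (mod 17).
    The inverse of 6 mod 17 is 3 (since 6·3 = 18 = 1·17 + 1), so t ≡ 3·14 = 42 ≡ 8 (mod 17).
    Then x = 44 + 57·8 = 500, valid modulo lcm(57, 17) = 969: x ≡ 500 (mod 969).
  Combine with x ≡ 4 (mod 7); new modulus lcm = 6783.
    Write x = 500 + 969·t and substitute into x ≡ 4 (mod 7): 969·t ≡ 4 − 500 = -496 (mod 7).
    Reduce coefficients mod 7: 3·t ≡ 1 (mod 7).
    The inverse of 3 mod 7 is 5 (since 3·5 = 15 = 2·7 + 1), so t ≡ 5·1 = 5 ≡ 5 (mod 7).
    Then x = 500 + 969·5 = 5345, valid modulo lcm(969, 7) = 6783: x ≡ 5345 (mod 6783).
Verify against each original: 5345 mod 3 = 2, 5345 mod 19 = 6, 5345 mod 17 = 7, 5345 mod 7 = 4.

x ≡ 5345 (mod 6783).


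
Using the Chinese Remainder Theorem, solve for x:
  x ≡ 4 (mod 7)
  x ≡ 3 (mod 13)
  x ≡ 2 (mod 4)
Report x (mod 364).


Moduli 7, 13, 4 are pairwise coprime; by CRT there is a unique solution modulo M = 7 · 13 · 4 = 364.
Solve pairwise, accumulating the modulus:
  Start with x ≡ 4 (mod 7).
  Combine with x ≡ 3 (mod 13): since gcd(7, 13) = 1, we get a unique residue mod 91.
    Write x = 4 + 7·t and substitute into x ≡ 3 (mod 13): 7·t ≡ 3 − 4 = -1 (mod 13).
    Reduce coefficients mod 13: 7·t ≡ 12 (mod 13).
    The inverse of 7 mod 13 is 2 (since 7·2 = 14 = 1·13 + 1), so t ≡ 2·12 = 24 ≡ 11 (mod 13).
    Then x = 4 + 7·11 = 81, valid modulo lcm(7, 13) = 91: x ≡ 81 (mod 91).
  Combine with x ≡ 2 (mod 4): since gcd(91, 4) = 1, we get a unique residue mod 364.
    Write x = 81 + 91·t and substitute into x ≡ 2 (mod 4): 91·t ≡ 2 − 81 = -79 (mod 4).
    Reduce coefficients mod 4: 3·t ≡ 1 (mod 4).
    The inverse of 3 mod 4 is 3 (since 3·3 = 9 = 2·4 + 1), so t ≡ 3·1 = 3 ≡ 3 (mod 4).
    Then x = 81 + 91·3 = 354, valid modulo lcm(91, 4) = 364: x ≡ 354 (mod 364).
Verify: 354 mod 7 = 4 ✓, 354 mod 13 = 3 ✓, 354 mod 4 = 2 ✓.

x ≡ 354 (mod 364).


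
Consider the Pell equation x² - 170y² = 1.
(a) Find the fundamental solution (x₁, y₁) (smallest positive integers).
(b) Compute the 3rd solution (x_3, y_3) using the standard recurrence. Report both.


Step 1: Find the fundamental solution (x₁, y₁) of x² - 170y² = 1.
  Expand √170 as a continued fraction. a₀ = ⌊√170⌋ = 13; iterate m_{k+1} = d_k·a_k − m_k, d_{k+1} = (170 − m_{k+1}²)/d_k, a_{k+1} = ⌊(a₀ + m_{k+1})/d_{k+1}⌋ (starting m₀ = 0, d₀ = 1), with convergents p_k = a_k·p_{k-1} + p_{k-2}, q_k = a_k·q_{k-1} + q_{k-2} (p₋₁ = 1, q₋₁ = 0):
  k = 0: a₀ = 13; p₀/q₀ = 13/1; p₀² − 170·q₀² = 169 − 170 = -1.
  k = 1: m = 13, d = 1, a = ⌊(13 + 13)/1⌋ = 26; p/q = (26·13 + 1)/(26·1 + 0) = 339/26; p² − 170·q² = 114921 − 114920 = 1.
  The first convergent with p² − 170·q² = 1 gives the fundamental solution (x₁, y₁) = (339, 26).
Step 2: Apply the recurrence (x_{n+1}, y_{n+1}) = (x₁x_n + 170y₁y_n, x₁y_n + y₁x_n) repeatedly.
  From (x_1, y_1) = (339, 26): x_2 = 339·339 + 170·26·26 = 229841; y_2 = 339·26 + 26·339 = 17628.
  From (x_2, y_2) = (229841, 17628): x_3 = 339·229841 + 170·26·17628 = 155831859; y_3 = 339·17628 + 26·229841 = 11951758.
Step 3: Verify x_3² - 170·y_3² = 24283568279395881 - 24283568279395880 = 1 (should be 1). ✓

(x_1, y_1) = (339, 26); (x_3, y_3) = (155831859, 11951758).


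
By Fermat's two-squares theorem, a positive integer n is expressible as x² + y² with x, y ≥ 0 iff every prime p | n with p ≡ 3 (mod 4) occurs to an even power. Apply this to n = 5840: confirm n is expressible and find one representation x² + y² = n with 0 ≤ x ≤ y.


Step 1: Factor n = 5840 = 2^4 · 5 · 73.
Step 2: Check the mod-4 condition on each prime factor: 2 = 2 (special); 5 ≡ 1 (mod 4), exponent 1; 73 ≡ 1 (mod 4), exponent 1.
All primes ≡ 3 (mod 4) appear to even exponent (or don't appear), so by the two-squares theorem n IS expressible as a sum of two squares.
Step 3: Build a representation. Group n = k² · m with k = 4 and m = 5 · 73 = 365 (a product of primes ≡ 1 (mod 4)); a representation of m scales to one of n via (k·x)² + (k·y)² = k²(x² + y²). Each prime p ≡ 1 (mod 4) is itself a sum of two squares; find a² by testing p − a² for a perfect square:
  5: 5 − 1² = 4 = 2² ⇒ 5 = 1² + 2².
  73: 73 − 1² = 72, 73 − 2² = 69, 73 − 3² = 64 = 8² ⇒ 73 = 3² + 8².
  Combine using the Brahmagupta–Fibonacci identity (a² + b²)(c² + d²) = (ac − bd)² + (ad + bc)² = (ac + bd)² + (ad − bc)²:
  5 · 73 = 365: from (1² + 2²)(3² + 8²), take (1·3 − 2·8, 1·8 + 2·3) = (3 − 16, 8 + 6) = (-13, 14); dropping signs (only squares matter) gives (13, 14); check 13² + 14² = 169 + 196 = 365 ✓.
  Scale by k = 4: (4·13, 4·14) = (52, 56).
Step 4: Order so x ≤ y and verify: 52² + 56² = 2704 + 3136 = 5840 = n. ✓

n = 5840 = 52² + 56² (one valid representation with x ≤ y).


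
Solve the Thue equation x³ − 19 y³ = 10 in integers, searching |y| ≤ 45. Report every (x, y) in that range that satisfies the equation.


The equation is x³ - 19y³ = 10. For fixed y, x³ = 19·y³ + 10, so a solution requires the RHS to be a perfect cube.
Strategy: iterate y from -45 to 45, compute RHS = 19·y³ + 10, and check whether it is a (positive or negative) perfect cube.
Check small values of y:
  y = 0: RHS = 10 is not a perfect cube.
  y = 1: RHS = 29 is not a perfect cube.
  y = -1: RHS = -9 is not a perfect cube.
  y = 2: RHS = 162 is not a perfect cube.
  y = -2: RHS = -142 is not a perfect cube.
  y = 3: RHS = 523 is not a perfect cube.
  y = -3: RHS = -503 is not a perfect cube.
Continuing the search up to |y| = 45 finds no solutions either.
No (x, y) in the scanned range satisfies the equation.

No integer solutions with |y| ≤ 45.


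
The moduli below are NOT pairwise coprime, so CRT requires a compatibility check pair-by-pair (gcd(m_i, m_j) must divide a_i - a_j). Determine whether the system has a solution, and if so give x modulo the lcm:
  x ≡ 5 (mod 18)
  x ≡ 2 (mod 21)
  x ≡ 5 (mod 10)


Moduli 18, 21, 10 are not pairwise coprime, so CRT works modulo lcm(m_i) when all pairwise compatibility conditions hold.
Pairwise compatibility: gcd(m_i, m_j) must divide a_i - a_j for every pair.
Merge one congruence at a time:
  Start: x ≡ 5 (mod 18).
  Combine with x ≡ 2 (mod 21): gcd(18, 21) = 3; 2 - 5 = -3, which IS divisible by 3, so compatible.
    Write x = 5 + 18·t and substitute into x ≡ 2 (mod 21): 18·t ≡ 2 − 5 = -3 (mod 21).
    Divide the congruence (and modulus) by g = 3: 6·t ≡ -1 (mod 7).
    Reduce coefficients mod 7: 6·t ≡ 6 (mod 7).
    The inverse of 6 mod 7 is 6 (since 6·6 = 36 = 5·7 + 1), so t ≡ 6·6 = 36 ≡ 1 (mod 7).
    Then x = 5 + 18·1 = 23, valid modulo lcm(18, 21) = 126: x ≡ 23 (mod 126).
  Combine with x ≡ 5 (mod 10): gcd(126, 10) = 2; 5 - 23 = -18, which IS divisible by 2, so compatible.
    Write x = 23 + 126·t and substitute into x ≡ 5 (mod 10): 126·t ≡ 5 − 23 = -18 (mod 10).
    Divide the congruence (and modulus) by g = 2: 63·t ≡ -9 (mod 5).
    Reduce coefficients mod 5: 3·t ≡ 1 (mod 5).
    The inverse of 3 mod 5 is 2 (since 3·2 = 6 = 1·5 + 1), so t ≡ 2·1 = 2 ≡ 2 (mod 5).
    Then x = 23 + 126·2 = 275, valid modulo lcm(126, 10) = 630: x ≡ 275 (mod 630).
Verify: 275 mod 18 = 5, 275 mod 21 = 2, 275 mod 10 = 5.

x ≡ 275 (mod 630).


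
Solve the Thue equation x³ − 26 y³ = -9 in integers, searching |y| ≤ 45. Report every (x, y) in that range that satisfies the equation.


The equation is x³ - 26y³ = -9. For fixed y, x³ = 26·y³ − 9, so a solution requires the RHS to be a perfect cube.
Strategy: iterate y from -45 to 45, compute RHS = 26·y³ − 9, and check whether it is a (positive or negative) perfect cube.
Check small values of y:
  y = 0: RHS = -9 is not a perfect cube.
  y = 1: RHS = 17 is not a perfect cube.
  y = -1: RHS = -35 is not a perfect cube.
  y = 2: RHS = 199 is not a perfect cube.
  y = -2: RHS = -217 is not a perfect cube.
  y = 3: RHS = 693 is not a perfect cube.
  y = -3: RHS = -711 is not a perfect cube.
Continuing the search up to |y| = 45 finds no solutions either.
No (x, y) in the scanned range satisfies the equation.

No integer solutions with |y| ≤ 45.


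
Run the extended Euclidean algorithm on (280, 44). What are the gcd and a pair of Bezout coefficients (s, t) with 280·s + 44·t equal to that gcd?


Euclidean algorithm on (280, 44) — divide until remainder is 0:
  280 = 6 · 44 + 16
  44 = 2 · 16 + 12
  16 = 1 · 12 + 4
  12 = 3 · 4 + 0
gcd(280, 44) = 4.
Track Bezout coefficients alongside the remainders: start with r₀ = 280 = a·1 + b·0 (s = 1, t = 0) and r₁ = 44 = a·0 + b·1 (s = 0, t = 1); each new remainder r_{k+1} = r_{k-1} − q_k·r_k inherits s_{k+1} = s_{k-1} − q_k·s_k, t_{k+1} = t_{k-1} − q_k·t_k, so r_k = a·s_k + b·t_k at every step:
  q = 6: r = 16, s = 1 − 6·0 = 1, t = 0 − 6·1 = -6  (check: 280·1 + 44·(-6) = 16)
  q = 2: r = 12, s = 0 − 2·1 = -2, t = 1 − 2·(-6) = 13  (check: 280·(-2) + 44·13 = 12)
  q = 1: r = 4, s = 1 − 1·(-2) = 3, t = -6 − 1·13 = -19  (check: 280·3 + 44·(-19) = 4)
The row with r = 4 (the gcd) gives the Bezout coefficients s = 3, t = -19.
Result: 280 · (3) + 44 · (-19) = 4.

gcd(280, 44) = 4; s = 3, t = -19 (check: 280·3 + 44·(-19) = 4).


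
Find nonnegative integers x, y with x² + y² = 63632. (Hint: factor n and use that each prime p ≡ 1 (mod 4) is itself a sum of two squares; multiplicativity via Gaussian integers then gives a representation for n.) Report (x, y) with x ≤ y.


Step 1: Factor n = 63632 = 2^4 · 41 · 97.
Step 2: Check the mod-4 condition on each prime factor: 2 = 2 (special); 41 ≡ 1 (mod 4), exponent 1; 97 ≡ 1 (mod 4), exponent 1.
All primes ≡ 3 (mod 4) appear to even exponent (or don't appear), so by the two-squares theorem n IS expressible as a sum of two squares.
Step 3: Build a representation. Group n = k² · m with k = 4 and m = 41 · 97 = 3977 (a product of primes ≡ 1 (mod 4)); a representation of m scales to one of n via (k·x)² + (k·y)² = k²(x² + y²). Each prime p ≡ 1 (mod 4) is itself a sum of two squares; find a² by testing p − a² for a perfect square:
  41: 41 − 1² = 40, 41 − 2² = 37, 41 − 3² = 32, 41 − 4² = 25 = 5² ⇒ 41 = 4² + 5².
  97: 97 − 1² = 96, 97 − 2² = 93, 97 − 3² = 88, 97 − 4² = 81 = 9² ⇒ 97 = 4² + 9².
  Combine using the Brahmagupta–Fibonacci identity (a² + b²)(c² + d²) = (ac − bd)² + (ad + bc)² = (ac + bd)² + (ad − bc)²:
  41 · 97 = 3977: from (4² + 5²)(4² + 9²), take (4·4 − 5·9, 4·9 + 5·4) = (16 − 45, 36 + 20) = (-29, 56); dropping signs (only squares matter) gives (29, 56); check 29² + 56² = 841 + 3136 = 3977 ✓.
  Scale by k = 4: (4·29, 4·56) = (116, 224).
Step 4: Order so x ≤ y and verify: 116² + 224² = 13456 + 50176 = 63632 = n. ✓

n = 63632 = 116² + 224² (one valid representation with x ≤ y).


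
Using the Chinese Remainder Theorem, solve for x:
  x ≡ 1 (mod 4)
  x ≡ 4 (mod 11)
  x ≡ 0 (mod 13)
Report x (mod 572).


Moduli 4, 11, 13 are pairwise coprime; by CRT there is a unique solution modulo M = 4 · 11 · 13 = 572.
Solve pairwise, accumulating the modulus:
  Start with x ≡ 1 (mod 4).
  Combine with x ≡ 4 (mod 11): since gcd(4, 11) = 1, we get a unique residue mod 44.
    Write x = 1 + 4·t and substitute into x ≡ 4 (mod 11): 4·t ≡ 4 − 1 = 3 (mod 11).
    The inverse of 4 mod 11 is 3 (since 4·3 = 12 = 1·11 + 1), so t ≡ 3·3 = 9 ≡ 9 (mod 11).
    Then x = 1 + 4·9 = 37, valid modulo lcm(4, 11) = 44: x ≡ 37 (mod 44).
  Combine with x ≡ 0 (mod 13): since gcd(44, 13) = 1, we get a unique residue mod 572.
    Write x = 37 + 44·t and substitute into x ≡ 0 (mod 13): 44·t ≡ 0 − 37 = -37 (mod 13).
    Reduce coefficients mod 13: 5·t ≡ 2 (mod 13).
    The inverse of 5 mod 13 is 8 (since 5·8 = 40 = 3·13 + 1), so t ≡ 8·2 = 16 ≡ 3 (mod 13).
    Then x = 37 + 44·3 = 169, valid modulo lcm(44, 13) = 572: x ≡ 169 (mod 572).
Verify: 169 mod 4 = 1 ✓, 169 mod 11 = 4 ✓, 169 mod 13 = 0 ✓.

x ≡ 169 (mod 572).


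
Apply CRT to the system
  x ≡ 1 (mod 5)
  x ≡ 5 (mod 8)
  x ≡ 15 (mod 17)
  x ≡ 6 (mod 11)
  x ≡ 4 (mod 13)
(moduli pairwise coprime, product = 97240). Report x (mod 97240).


Product of moduli M = 5 · 8 · 17 · 11 · 13 = 97240.
Merge one congruence at a time:
  Start: x ≡ 1 (mod 5).
  Combine with x ≡ 5 (mod 8); new modulus lcm = 40.
    Write x = 1 + 5·t and substitute into x ≡ 5 (mod 8): 5·t ≡ 5 − 1 = 4 (mod 8).
    The inverse of 5 mod 8 is 5 (since 5·5 = 25 = 3·8 + 1), so t ≡ 5·4 = 20 ≡ 4 (mod 8).
    Then x = 1 + 5·4 = 21, valid modulo lcm(5, 8) = 40: x ≡ 21 (mod 40).
  Combine with x ≡ 15 (mod 17); new modulus lcm = 680.
    Write x = 21 + 40·t and substitute into x ≡ 15 (mod 17): 40·t ≡ 15 − 21 = -6 (mod 17).
    Reduce coefficients mod 17: 6·t ≡ 11 (mod 17).
    The inverse of 6 mod 17 is 3 (since 6·3 = 18 = 1·17 + 1), so t ≡ 3·11 = 33 ≡ 16 (mod 17).
    Then x = 21 + 40·16 = 661, valid modulo lcm(40, 17) = 680: x ≡ 661 (mod 680).
  Combine with x ≡ 6 (mod 11); new modulus lcm = 7480.
    Write x = 661 + 680·t and substitute into x ≡ 6 (mod 11): 680·t ≡ 6 − 661 = -655 (mod 11).
    Reduce coefficients mod 11: 9·t ≡ 5 (mod 11).
    The inverse of 9 mod 11 is 5 (since 9·5 = 45 = 4·11 + 1), so t ≡ 5·5 = 25 ≡ 3 (mod 11).
    Then x = 661 + 680·3 = 2701, valid modulo lcm(680, 11) = 7480: x ≡ 2701 (mod 7480).
  Combine with x ≡ 4 (mod 13); new modulus lcm = 97240.
    Write x = 2701 + 7480·t and substitute into x ≡ 4 (mod 13): 7480·t ≡ 4 − 2701 = -2697 (mod 13).
    Reduce coefficients mod 13: 5·t ≡ 7 (mod 13).
    The inverse of 5 mod 13 is 8 (since 5·8 = 40 = 3·13 + 1), so t ≡ 8·7 = 56 ≡ 4 (mod 13).
    Then x = 2701 + 7480·4 = 32621, valid modulo lcm(7480, 13) = 97240: x ≡ 32621 (mod 97240).
Verify against each original: 32621 mod 5 = 1, 32621 mod 8 = 5, 32621 mod 17 = 15, 32621 mod 11 = 6, 32621 mod 13 = 4.

x ≡ 32621 (mod 97240).


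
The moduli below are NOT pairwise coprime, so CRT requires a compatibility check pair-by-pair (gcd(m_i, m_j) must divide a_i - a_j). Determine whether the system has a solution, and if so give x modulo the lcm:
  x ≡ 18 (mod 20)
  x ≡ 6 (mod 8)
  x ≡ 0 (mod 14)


Moduli 20, 8, 14 are not pairwise coprime, so CRT works modulo lcm(m_i) when all pairwise compatibility conditions hold.
Pairwise compatibility: gcd(m_i, m_j) must divide a_i - a_j for every pair.
Merge one congruence at a time:
  Start: x ≡ 18 (mod 20).
  Combine with x ≡ 6 (mod 8): gcd(20, 8) = 4; 6 - 18 = -12, which IS divisible by 4, so compatible.
    Write x = 18 + 20·t and substitute into x ≡ 6 (mod 8): 20·t ≡ 6 − 18 = -12 (mod 8).
    Divide the congruence (and modulus) by g = 4: 5·t ≡ -3 (mod 2).
    Reduce coefficients mod 2: 1·t ≡ 1 (mod 2).
    So t ≡ 1 (mod 2).
    Then x = 18 + 20·1 = 38, valid modulo lcm(20, 8) = 40: x ≡ 38 (mod 40).
  Combine with x ≡ 0 (mod 14): gcd(40, 14) = 2; 0 - 38 = -38, which IS divisible by 2, so compatible.
    Write x = 38 + 40·t and substitute into x ≡ 0 (mod 14): 40·t ≡ 0 − 38 = -38 (mod 14).
    Divide the congruence (and modulus) by g = 2: 20·t ≡ -19 (mod 7).
    Reduce coefficients mod 7: 6·t ≡ 2 (mod 7).
    The inverse of 6 mod 7 is 6 (since 6·6 = 36 = 5·7 + 1), so t ≡ 6·2 = 12 ≡ 5 (mod 7).
    Then x = 38 + 40·5 = 238, valid modulo lcm(40, 14) = 280: x ≡ 238 (mod 280).
Verify: 238 mod 20 = 18, 238 mod 8 = 6, 238 mod 14 = 0.

x ≡ 238 (mod 280).


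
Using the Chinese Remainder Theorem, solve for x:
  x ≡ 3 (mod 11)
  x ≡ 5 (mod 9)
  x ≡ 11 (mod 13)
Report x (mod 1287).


Moduli 11, 9, 13 are pairwise coprime; by CRT there is a unique solution modulo M = 11 · 9 · 13 = 1287.
Solve pairwise, accumulating the modulus:
  Start with x ≡ 3 (mod 11).
  Combine with x ≡ 5 (mod 9): since gcd(11, 9) = 1, we get a unique residue mod 99.
    Write x = 3 + 11·t and substitute into x ≡ 5 (mod 9): 11·t ≡ 5 − 3 = 2 (mod 9).
    Reduce coefficients mod 9: 2·t ≡ 2 (mod 9).
    The inverse of 2 mod 9 is 5 (since 2·5 = 10 = 1·9 + 1), so t ≡ 5·2 = 10 ≡ 1 (mod 9).
    Then x = 3 + 11·1 = 14, valid modulo lcm(11, 9) = 99: x ≡ 14 (mod 99).
  Combine with x ≡ 11 (mod 13): since gcd(99, 13) = 1, we get a unique residue mod 1287.
    Write x = 14 + 99·t and substitute into x ≡ 11 (mod 13): 99·t ≡ 11 − 14 = -3 (mod 13).
    Reduce coefficients mod 13: 8·t ≡ 10 (mod 13).
    The inverse of 8 mod 13 is 5 (since 8·5 = 40 = 3·13 + 1), so t ≡ 5·10 = 50 ≡ 11 (mod 13).
    Then x = 14 + 99·11 = 1103, valid modulo lcm(99, 13) = 1287: x ≡ 1103 (mod 1287).
Verify: 1103 mod 11 = 3 ✓, 1103 mod 9 = 5 ✓, 1103 mod 13 = 11 ✓.

x ≡ 1103 (mod 1287).


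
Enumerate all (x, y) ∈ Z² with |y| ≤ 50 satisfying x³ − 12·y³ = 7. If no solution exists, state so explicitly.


The equation is x³ - 12y³ = 7. For fixed y, x³ = 12·y³ + 7, so a solution requires the RHS to be a perfect cube.
Strategy: iterate y from -50 to 50, compute RHS = 12·y³ + 7, and check whether it is a (positive or negative) perfect cube.
Check small values of y:
  y = 0: RHS = 7 is not a perfect cube.
  y = 1: RHS = 19 is not a perfect cube.
  y = -1: RHS = -5 is not a perfect cube.
  y = 2: RHS = 103 is not a perfect cube.
  y = -2: RHS = -89 is not a perfect cube.
  y = 3: RHS = 331 is not a perfect cube.
  y = -3: RHS = -317 is not a perfect cube.
Continuing the search up to |y| = 50 finds no solutions either.
No (x, y) in the scanned range satisfies the equation.

No integer solutions with |y| ≤ 50.


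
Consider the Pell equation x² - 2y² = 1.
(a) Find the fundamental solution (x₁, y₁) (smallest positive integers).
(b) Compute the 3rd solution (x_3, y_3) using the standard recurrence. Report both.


Step 1: Find the fundamental solution (x₁, y₁) of x² - 2y² = 1.
  Expand √2 as a continued fraction. a₀ = ⌊√2⌋ = 1; iterate m_{k+1} = d_k·a_k − m_k, d_{k+1} = (2 − m_{k+1}²)/d_k, a_{k+1} = ⌊(a₀ + m_{k+1})/d_{k+1}⌋ (starting m₀ = 0, d₀ = 1), with convergents p_k = a_k·p_{k-1} + p_{k-2}, q_k = a_k·q_{k-1} + q_{k-2} (p₋₁ = 1, q₋₁ = 0):
  k = 0: a₀ = 1; p₀/q₀ = 1/1; p₀² − 2·q₀² = 1 − 2 = -1.
  k = 1: m = 1, d = 1, a = ⌊(1 + 1)/1⌋ = 2; p/q = (2·1 + 1)/(2·1 + 0) = 3/2; p² − 2·q² = 9 − 8 = 1.
  The first convergent with p² − 2·q² = 1 gives the fundamental solution (x₁, y₁) = (3, 2).
Step 2: Apply the recurrence (x_{n+1}, y_{n+1}) = (x₁x_n + 2y₁y_n, x₁y_n + y₁x_n) repeatedly.
  From (x_1, y_1) = (3, 2): x_2 = 3·3 + 2·2·2 = 17; y_2 = 3·2 + 2·3 = 12.
  From (x_2, y_2) = (17, 12): x_3 = 3·17 + 2·2·12 = 99; y_3 = 3·12 + 2·17 = 70.
Step 3: Verify x_3² - 2·y_3² = 9801 - 9800 = 1 (should be 1). ✓

(x_1, y_1) = (3, 2); (x_3, y_3) = (99, 70).


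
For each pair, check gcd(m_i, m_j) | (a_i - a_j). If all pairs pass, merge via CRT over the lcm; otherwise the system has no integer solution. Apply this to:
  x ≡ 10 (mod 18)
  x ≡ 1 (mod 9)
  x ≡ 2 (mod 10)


Moduli 18, 9, 10 are not pairwise coprime, so CRT works modulo lcm(m_i) when all pairwise compatibility conditions hold.
Pairwise compatibility: gcd(m_i, m_j) must divide a_i - a_j for every pair.
Merge one congruence at a time:
  Start: x ≡ 10 (mod 18).
  Combine with x ≡ 1 (mod 9): gcd(18, 9) = 9; 1 - 10 = -9, which IS divisible by 9, so compatible.
    Write x = 10 + 18·t and substitute into x ≡ 1 (mod 9): 18·t ≡ 1 − 10 = -9 (mod 9).
    Divide the congruence (and modulus) by g = 9: 2·t ≡ -1 (mod 1).
    Modulo 1 every t works; take t = 0.
    Then x = 10 + 18·0 = 10, valid modulo lcm(18, 9) = 18: x ≡ 10 (mod 18).
  Combine with x ≡ 2 (mod 10): gcd(18, 10) = 2; 2 - 10 = -8, which IS divisible by 2, so compatible.
    Write x = 10 + 18·t and substitute into x ≡ 2 (mod 10): 18·t ≡ 2 − 10 = -8 (mod 10).
    Divide the congruence (and modulus) by g = 2: 9·t ≡ -4 (mod 5).
    Reduce coefficients mod 5: 4·t ≡ 1 (mod 5).
    The inverse of 4 mod 5 is 4 (since 4·4 = 16 = 3·5 + 1), so t ≡ 4·1 = 4 ≡ 4 (mod 5).
    Then x = 10 + 18·4 = 82, valid modulo lcm(18, 10) = 90: x ≡ 82 (mod 90).
Verify: 82 mod 18 = 10, 82 mod 9 = 1, 82 mod 10 = 2.

x ≡ 82 (mod 90).


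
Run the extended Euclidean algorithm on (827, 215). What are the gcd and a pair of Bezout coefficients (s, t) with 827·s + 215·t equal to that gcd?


Euclidean algorithm on (827, 215) — divide until remainder is 0:
  827 = 3 · 215 + 182
  215 = 1 · 182 + 33
  182 = 5 · 33 + 17
  33 = 1 · 17 + 16
  17 = 1 · 16 + 1
  16 = 16 · 1 + 0
gcd(827, 215) = 1.
Track Bezout coefficients alongside the remainders: start with r₀ = 827 = a·1 + b·0 (s = 1, t = 0) and r₁ = 215 = a·0 + b·1 (s = 0, t = 1); each new remainder r_{k+1} = r_{k-1} − q_k·r_k inherits s_{k+1} = s_{k-1} − q_k·s_k, t_{k+1} = t_{k-1} − q_k·t_k, so r_k = a·s_k + b·t_k at every step:
  q = 3: r = 182, s = 1 − 3·0 = 1, t = 0 − 3·1 = -3  (check: 827·1 + 215·(-3) = 182)
  q = 1: r = 33, s = 0 − 1·1 = -1, t = 1 − 1·(-3) = 4  (check: 827·(-1) + 215·4 = 33)
  q = 5: r = 17, s = 1 − 5·(-1) = 6, t = -3 − 5·4 = -23  (check: 827·6 + 215·(-23) = 17)
  q = 1: r = 16, s = -1 − 1·6 = -7, t = 4 − 1·(-23) = 27  (check: 827·(-7) + 215·27 = 16)
  q = 1: r = 1, s = 6 − 1·(-7) = 13, t = -23 − 1·27 = -50  (check: 827·13 + 215·(-50) = 1)
The row with r = 1 (the gcd) gives the Bezout coefficients s = 13, t = -50.
Result: 827 · (13) + 215 · (-50) = 1.

gcd(827, 215) = 1; s = 13, t = -50 (check: 827·13 + 215·(-50) = 1).


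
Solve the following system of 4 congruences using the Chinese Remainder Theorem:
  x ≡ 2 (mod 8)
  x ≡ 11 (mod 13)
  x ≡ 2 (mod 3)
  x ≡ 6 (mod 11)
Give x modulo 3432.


Product of moduli M = 8 · 13 · 3 · 11 = 3432.
Merge one congruence at a time:
  Start: x ≡ 2 (mod 8).
  Combine with x ≡ 11 (mod 13); new modulus lcm = 104.
    Write x = 2 + 8·t and substitute into x ≡ 11 (mod 13): 8·t ≡ 11 − 2 = 9 (mod 13).
    The inverse of 8 mod 13 is 5 (since 8·5 = 40 = 3·13 + 1), so t ≡ 5·9 = 45 ≡ 6 (mod 13).
    Then x = 2 + 8·6 = 50, valid modulo lcm(8, 13) = 104: x ≡ 50 (mod 104).
  Combine with x ≡ 2 (mod 3); new modulus lcm = 312.
    Write x = 50 + 104·t and substitute into x ≡ 2 (mod 3): 104·t ≡ 2 − 50 = -48 (mod 3).
    Reduce coefficients mod 3: 2·t ≡ 0 (mod 3).
    The inverse of 2 mod 3 is 2 (since 2·2 = 4 = 1·3 + 1), so t ≡ 2·0 = 0 ≡ 0 (mod 3).
    Then x = 50 + 104·0 = 50, valid modulo lcm(104, 3) = 312: x ≡ 50 (mod 312).
  Combine with x ≡ 6 (mod 11); new modulus lcm = 3432.
    Write x = 50 + 312·t and substitute into x ≡ 6 (mod 11): 312·t ≡ 6 − 50 = -44 (mod 11).
    Reduce coefficients mod 11: 4·t ≡ 0 (mod 11).
    The inverse of 4 mod 11 is 3 (since 4·3 = 12 = 1·11 + 1), so t ≡ 3·0 = 0 ≡ 0 (mod 11).
    Then x = 50 + 312·0 = 50, valid modulo lcm(312, 11) = 3432: x ≡ 50 (mod 3432).
Verify against each original: 50 mod 8 = 2, 50 mod 13 = 11, 50 mod 3 = 2, 50 mod 11 = 6.

x ≡ 50 (mod 3432).


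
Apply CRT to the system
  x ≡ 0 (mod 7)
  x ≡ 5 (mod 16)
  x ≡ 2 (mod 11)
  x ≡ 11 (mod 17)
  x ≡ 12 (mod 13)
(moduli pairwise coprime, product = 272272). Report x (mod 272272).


Product of moduli M = 7 · 16 · 11 · 17 · 13 = 272272.
Merge one congruence at a time:
  Start: x ≡ 0 (mod 7).
  Combine with x ≡ 5 (mod 16); new modulus lcm = 112.
    Write x = 0 + 7·t and substitute into x ≡ 5 (mod 16): 7·t ≡ 5 − 0 = 5 (mod 16).
    The inverse of 7 mod 16 is 7 (since 7·7 = 49 = 3·16 + 1), so t ≡ 7·5 = 35 ≡ 3 (mod 16).
    Then x = 0 + 7·3 = 21, valid modulo lcm(7, 16) = 112: x ≡ 21 (mod 112).
  Combine with x ≡ 2 (mod 11); new modulus lcm = 1232.
    Write x = 21 + 112·t and substitute into x ≡ 2 (mod 11): 112·t ≡ 2 − 21 = -19 (mod 11).
    Reduce coefficients mod 11: 2·t ≡ 3 (mod 11).
    The inverse of 2 mod 11 is 6 (since 2·6 = 12 = 1·11 + 1), so t ≡ 6·3 = 18 ≡ 7 (mod 11).
    Then x = 21 + 112·7 = 805, valid modulo lcm(112, 11) = 1232: x ≡ 805 (mod 1232).
  Combine with x ≡ 11 (mod 17); new modulus lcm = 20944.
    Write x = 805 + 1232·t and substitute into x ≡ 11 (mod 17): 1232·t ≡ 11 − 805 = -794 (mod 17).
    Reduce coefficients mod 17: 8·t ≡ 5 (mod 17).
    The inverse of 8 mod 17 is 15 (since 8·15 = 120 = 7·17 + 1), so t ≡ 15·5 = 75 ≡ 7 (mod 17).
    Then x = 805 + 1232·7 = 9429, valid modulo lcm(1232, 17) = 20944: x ≡ 9429 (mod 20944).
  Combine with x ≡ 12 (mod 13); new modulus lcm = 272272.
    Write x = 9429 + 20944·t and substitute into x ≡ 12 (mod 13): 20944·t ≡ 12 − 9429 = -9417 (mod 13).
    Reduce coefficients mod 13: 1·t ≡ 8 (mod 13).
    So t ≡ 8 (mod 13).
    Then x = 9429 + 20944·8 = 176981, valid modulo lcm(20944, 13) = 272272: x ≡ 176981 (mod 272272).
Verify against each original: 176981 mod 7 = 0, 176981 mod 16 = 5, 176981 mod 11 = 2, 176981 mod 17 = 11, 176981 mod 13 = 12.

x ≡ 176981 (mod 272272).
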